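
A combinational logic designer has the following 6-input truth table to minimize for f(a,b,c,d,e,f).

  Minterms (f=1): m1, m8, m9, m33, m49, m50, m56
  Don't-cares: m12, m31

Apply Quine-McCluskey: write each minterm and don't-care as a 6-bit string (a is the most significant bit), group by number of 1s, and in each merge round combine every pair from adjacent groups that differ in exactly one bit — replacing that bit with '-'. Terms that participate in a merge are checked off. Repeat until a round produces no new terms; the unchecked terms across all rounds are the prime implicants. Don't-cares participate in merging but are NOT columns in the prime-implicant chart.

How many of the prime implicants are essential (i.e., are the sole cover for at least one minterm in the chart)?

3

Round 0: 000001✓ 001000✓ 001001✓ 001100✓ 011111 100001✓ 110001✓ 110010 111000
Round 1: -00001 00-001 001-00 00100- 1-0001
PIs = {-00001, 00-001, 001-00, 00100-, 011111, 1-0001, 110010, 111000}
Coverage chart:
  m1: -00001,00-001
  m8: 001-00,00100-
  m9: 00-001,00100-
  m33: -00001,1-0001
  m49: 1-0001 ←essential
  m50: 110010 ←essential
  m56: 111000 ←essential
Essential: 1-0001, 110010, 111000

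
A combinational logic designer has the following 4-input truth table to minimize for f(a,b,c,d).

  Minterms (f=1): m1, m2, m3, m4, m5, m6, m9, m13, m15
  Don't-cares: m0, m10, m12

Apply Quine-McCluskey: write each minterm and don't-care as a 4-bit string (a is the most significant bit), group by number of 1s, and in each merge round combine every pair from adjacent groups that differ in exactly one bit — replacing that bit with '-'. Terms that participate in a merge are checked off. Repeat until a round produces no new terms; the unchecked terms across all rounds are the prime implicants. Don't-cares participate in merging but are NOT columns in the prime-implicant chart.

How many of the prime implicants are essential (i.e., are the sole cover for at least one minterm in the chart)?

4

Round 0: 0000✓ 0001✓ 0010✓ 0011✓ 0100✓ 0101✓ 0110✓ 1001✓ 1010✓ 1100✓ 1101✓ 1111✓
Round 1: -001✓ -010 -100✓ -101✓ 0-00✓ 0-01✓ 0-10✓ 00-0✓ 00-1✓ 000-✓ 001-✓ 01-0✓ 010-✓ 1-01✓ 11-1 110-✓
Round 2: --01 -10- 0--0 0-0- 00--
PIs = {--01, -010, -10-, 0--0, 0-0-, 00--, 11-1}
Coverage chart:
  m1: --01,0-0-,00--
  m2: -010,0--0,00--
  m3: 00-- ←essential
  m4: -10-,0--0,0-0-
  m5: --01,-10-,0-0-
  m6: 0--0 ←essential
  m9: --01 ←essential
  m13: --01,-10-,11-1
  m15: 11-1 ←essential
Essential: --01, 0--0, 00--, 11-1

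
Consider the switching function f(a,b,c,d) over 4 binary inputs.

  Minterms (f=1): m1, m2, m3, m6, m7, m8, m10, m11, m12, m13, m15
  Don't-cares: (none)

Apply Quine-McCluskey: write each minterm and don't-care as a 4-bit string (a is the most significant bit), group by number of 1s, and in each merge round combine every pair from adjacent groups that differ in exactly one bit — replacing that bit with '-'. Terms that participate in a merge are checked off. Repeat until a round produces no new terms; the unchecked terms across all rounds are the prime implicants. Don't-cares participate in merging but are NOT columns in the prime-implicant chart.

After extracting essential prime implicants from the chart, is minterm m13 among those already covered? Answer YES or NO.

size-2^0 implicants → 0001(✓)  0010(✓)  0011(✓)  0110(✓)  0111(✓)  1000(✓)  1010(✓)  1011(✓)  1100(✓)  1101(✓)  1111(✓)
size-2^1 implicants → -010(✓)  -011(✓)  -111(✓)  0-10(✓)  0-11(✓)  00-1  001-(✓)  011-(✓)  1-00  1-11(✓)  10-0  101-(✓)  11-1  110-
size-2^2 implicants → --11  -01-  0-1-
Unchecked terms (primes): --11, -01-, 0-1-, 00-1, 1-00, 10-0, 11-1, 110-
Minterm coverage:
  m1 ⊆ 00-1 [E]
  m2 ⊆ -01-,0-1-
  m3 ⊆ --11,-01-,0-1-,00-1
  m6 ⊆ 0-1- [E]
  m7 ⊆ --11,0-1-
  m8 ⊆ 1-00,10-0
  m10 ⊆ -01-,10-0
  m11 ⊆ --11,-01-
  m12 ⊆ 1-00,110-
  m13 ⊆ 11-1,110-
  m15 ⊆ --11,11-1
E = {0-1-, 00-1}

NO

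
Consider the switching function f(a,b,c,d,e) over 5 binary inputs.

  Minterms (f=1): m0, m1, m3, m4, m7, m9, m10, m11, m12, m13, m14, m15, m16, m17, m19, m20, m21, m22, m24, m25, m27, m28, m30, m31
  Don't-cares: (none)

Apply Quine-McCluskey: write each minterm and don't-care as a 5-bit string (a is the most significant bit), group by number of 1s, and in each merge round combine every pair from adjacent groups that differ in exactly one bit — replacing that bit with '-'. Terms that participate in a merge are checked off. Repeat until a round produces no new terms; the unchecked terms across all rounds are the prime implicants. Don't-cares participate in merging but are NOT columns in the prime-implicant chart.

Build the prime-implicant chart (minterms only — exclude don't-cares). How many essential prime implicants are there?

5

[col 0] 00000*, 00001*, 00011*, 00100*, 00111*, 01001*, 01010*, 01011*, 01100*, 01101*, 01110*, 01111*, 10000*, 10001*, 10011*, 10100*, 10101*, 10110*, 11000*, 11001*, 11011*, 11100*, 11110*, 11111*
[col 1] -0000*, -0001*, -0011*, -0100*, -1001*, -1011*, -1100*, -1110*, -1111*, 0-001*, 0-011*, 0-100*, 0-111*, 00-00*, 00-11*, 000-1*, 0000-*, 01-01*, 01-10*, 01-11*, 010-1*, 0101-*, 011-0*, 011-1*, 0110-*, 0111-*, 1-000*, 1-001*, 1-011*, 1-100*, 1-110*, 10-00*, 10-01*, 100-1*, 1000-*, 101-0*, 1010-*, 11-00*, 11-11*, 110-1*, 1100-*, 111-0*, 1111-*
[col 2] --001*, --011*, --100, -0-00, -00-1*, -000-, -1-11, -10-1*, -11-0, -111-, 0--11, 0-0-1*, 01--1, 01-1-, 011--, 1--00, 1-0-1*, 1-00-, 1-1-0, 10-0-
[col 3] --0-1
Prime implicants: --0-1, --100, -0-00, -000-, -1-11, -11-0, -111-, 0--11, 01--1, 01-1-, 011--, 1--00, 1-00-, 1-1-0, 10-0-
PI chart (minterm → PIs covering it):
  0 | -0-00,-000-
  1 | --0-1,-000-
  3 | --0-1,0--11
  4 | --100,-0-00
  7 | 0--11  (sole → essential)
  9 | --0-1,01--1
  10 | 01-1-  (sole → essential)
  11 | --0-1,-1-11,0--11,01--1,01-1-
  12 | --100,-11-0,011--
  13 | 01--1,011--
  14 | -11-0,-111-,01-1-,011--
  15 | -1-11,-111-,0--11,01--1,01-1-,011--
  16 | -0-00,-000-,1--00,1-00-,10-0-
  17 | --0-1,-000-,1-00-,10-0-
  19 | --0-1  (sole → essential)
  20 | --100,-0-00,1--00,1-1-0,10-0-
  21 | 10-0-  (sole → essential)
  22 | 1-1-0  (sole → essential)
  24 | 1--00,1-00-
  25 | --0-1,1-00-
  27 | --0-1,-1-11
  28 | --100,-11-0,1--00,1-1-0
  30 | -11-0,-111-,1-1-0
  31 | -1-11,-111-
Essential prime implicants: --0-1, 0--11, 01-1-, 1-1-0, 10-0-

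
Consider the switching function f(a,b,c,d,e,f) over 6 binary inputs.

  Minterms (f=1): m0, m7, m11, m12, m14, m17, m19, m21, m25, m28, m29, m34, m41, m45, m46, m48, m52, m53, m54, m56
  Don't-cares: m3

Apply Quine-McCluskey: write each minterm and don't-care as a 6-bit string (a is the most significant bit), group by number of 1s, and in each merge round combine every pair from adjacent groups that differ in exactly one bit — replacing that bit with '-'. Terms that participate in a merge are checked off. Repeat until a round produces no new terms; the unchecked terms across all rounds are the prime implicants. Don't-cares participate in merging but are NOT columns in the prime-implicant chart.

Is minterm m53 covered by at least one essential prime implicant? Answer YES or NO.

[col 0] 000000, 000011*, 000111*, 001011*, 001100*, 001110*, 010001*, 010011*, 010101*, 011001*, 011100*, 011101*, 100010, 101001*, 101101*, 101110*, 110000*, 110100*, 110101*, 110110*, 111000*
[col 1] -01110, -10101, 0-0011, 0-1100, 00-011, 000-11, 0011-0, 01-001*, 01-101*, 010-01*, 0100-1, 011-01*, 01110-, 101-01, 11-000, 110-00, 1101-0, 11010-
[col 2] 01--01
Prime implicants: -01110, -10101, 0-0011, 0-1100, 00-011, 000-11, 000000, 0011-0, 01--01, 0100-1, 01110-, 100010, 101-01, 11-000, 110-00, 1101-0, 11010-
PI chart (minterm → PIs covering it):
  0 | 000000  (sole → essential)
  7 | 000-11  (sole → essential)
  11 | 00-011  (sole → essential)
  12 | 0-1100,0011-0
  14 | -01110,0011-0
  17 | 01--01,0100-1
  19 | 0-0011,0100-1
  21 | -10101,01--01
  25 | 01--01  (sole → essential)
  28 | 0-1100,01110-
  29 | 01--01,01110-
  34 | 100010  (sole → essential)
  41 | 101-01  (sole → essential)
  45 | 101-01  (sole → essential)
  46 | -01110  (sole → essential)
  48 | 11-000,110-00
  52 | 110-00,1101-0,11010-
  53 | -10101,11010-
  54 | 1101-0  (sole → essential)
  56 | 11-000  (sole → essential)
Essential prime implicants: -01110, 00-011, 000-11, 000000, 01--01, 100010, 101-01, 11-000, 1101-0

NO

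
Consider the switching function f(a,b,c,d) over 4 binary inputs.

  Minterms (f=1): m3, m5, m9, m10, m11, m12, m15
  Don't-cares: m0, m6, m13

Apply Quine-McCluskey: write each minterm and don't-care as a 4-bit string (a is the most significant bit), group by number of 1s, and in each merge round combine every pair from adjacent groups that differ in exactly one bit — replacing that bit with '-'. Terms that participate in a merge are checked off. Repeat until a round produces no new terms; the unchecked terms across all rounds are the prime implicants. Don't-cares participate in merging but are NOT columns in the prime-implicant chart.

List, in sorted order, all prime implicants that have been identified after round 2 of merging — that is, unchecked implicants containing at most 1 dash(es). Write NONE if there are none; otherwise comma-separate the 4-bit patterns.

-011, -101, 0000, 0110, 101-, 110-

Round 0: 0000 0011✓ 0101✓ 0110 1001✓ 1010✓ 1011✓ 1100✓ 1101✓ 1111✓
Round 1: -011 -101 1-01✓ 1-11✓ 10-1✓ 101- 11-1✓ 110-
Round 2: 1--1
PIs = {-011, -101, 0000, 0110, 1--1, 101-, 110-}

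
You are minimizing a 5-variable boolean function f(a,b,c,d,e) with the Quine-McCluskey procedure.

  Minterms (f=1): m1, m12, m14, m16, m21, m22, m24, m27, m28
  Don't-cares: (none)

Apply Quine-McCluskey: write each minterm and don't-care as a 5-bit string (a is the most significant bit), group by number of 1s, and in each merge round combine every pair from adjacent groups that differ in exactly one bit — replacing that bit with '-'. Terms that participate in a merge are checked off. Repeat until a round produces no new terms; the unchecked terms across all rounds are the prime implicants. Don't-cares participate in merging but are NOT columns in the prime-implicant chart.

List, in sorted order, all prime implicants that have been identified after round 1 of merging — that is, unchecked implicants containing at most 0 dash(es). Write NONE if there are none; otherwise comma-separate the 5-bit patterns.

00001, 10101, 10110, 11011

size-2^0 implicants → 00001  01100(✓)  01110(✓)  10000(✓)  10101  10110  11000(✓)  11011  11100(✓)
size-2^1 implicants → -1100  011-0  1-000  11-00
Unchecked terms (primes): -1100, 00001, 011-0, 1-000, 10101, 10110, 11-00, 11011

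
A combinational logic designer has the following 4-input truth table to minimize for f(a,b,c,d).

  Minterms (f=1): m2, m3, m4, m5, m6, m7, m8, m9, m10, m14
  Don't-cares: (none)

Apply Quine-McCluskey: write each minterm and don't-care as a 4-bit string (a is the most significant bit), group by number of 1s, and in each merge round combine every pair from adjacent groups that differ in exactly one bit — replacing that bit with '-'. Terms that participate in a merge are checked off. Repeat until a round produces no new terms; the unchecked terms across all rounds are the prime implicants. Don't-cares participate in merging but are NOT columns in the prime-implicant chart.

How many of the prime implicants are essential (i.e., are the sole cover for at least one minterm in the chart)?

4

[col 0] 0010*, 0011*, 0100*, 0101*, 0110*, 0111*, 1000*, 1001*, 1010*, 1110*
[col 1] -010*, -110*, 0-10*, 0-11*, 001-*, 01-0*, 01-1*, 010-*, 011-*, 1-10*, 10-0, 100-
[col 2] --10, 0-1-, 01--
Prime implicants: --10, 0-1-, 01--, 10-0, 100-
PI chart (minterm → PIs covering it):
  2 | --10,0-1-
  3 | 0-1-  (sole → essential)
  4 | 01--  (sole → essential)
  5 | 01--  (sole → essential)
  6 | --10,0-1-,01--
  7 | 0-1-,01--
  8 | 10-0,100-
  9 | 100-  (sole → essential)
  10 | --10,10-0
  14 | --10  (sole → essential)
Essential prime implicants: --10, 0-1-, 01--, 100-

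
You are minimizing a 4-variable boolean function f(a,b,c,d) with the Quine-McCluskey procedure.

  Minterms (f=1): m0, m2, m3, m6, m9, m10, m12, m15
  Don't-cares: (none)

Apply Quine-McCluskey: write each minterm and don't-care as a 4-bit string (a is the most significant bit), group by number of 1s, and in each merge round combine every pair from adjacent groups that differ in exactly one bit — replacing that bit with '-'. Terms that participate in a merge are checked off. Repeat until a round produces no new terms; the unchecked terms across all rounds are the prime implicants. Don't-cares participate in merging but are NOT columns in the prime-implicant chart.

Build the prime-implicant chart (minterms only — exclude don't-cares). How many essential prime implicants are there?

Round 0: 0000✓ 0010✓ 0011✓ 0110✓ 1001 1010✓ 1100 1111
Round 1: -010 0-10 00-0 001-
PIs = {-010, 0-10, 00-0, 001-, 1001, 1100, 1111}
Coverage chart:
  m0: 00-0 ←essential
  m2: -010,0-10,00-0,001-
  m3: 001- ←essential
  m6: 0-10 ←essential
  m9: 1001 ←essential
  m10: -010 ←essential
  m12: 1100 ←essential
  m15: 1111 ←essential
Essential: -010, 0-10, 00-0, 001-, 1001, 1100, 1111

7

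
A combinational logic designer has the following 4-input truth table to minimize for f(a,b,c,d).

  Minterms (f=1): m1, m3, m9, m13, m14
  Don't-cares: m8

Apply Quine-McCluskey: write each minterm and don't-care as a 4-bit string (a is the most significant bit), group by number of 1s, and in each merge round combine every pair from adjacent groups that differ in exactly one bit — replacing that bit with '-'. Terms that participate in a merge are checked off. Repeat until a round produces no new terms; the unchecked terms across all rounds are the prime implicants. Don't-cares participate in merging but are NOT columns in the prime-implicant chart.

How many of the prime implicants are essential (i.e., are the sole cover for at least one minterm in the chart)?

[col 0] 0001*, 0011*, 1000*, 1001*, 1101*, 1110
[col 1] -001, 00-1, 1-01, 100-
Prime implicants: -001, 00-1, 1-01, 100-, 1110
PI chart (minterm → PIs covering it):
  1 | -001,00-1
  3 | 00-1  (sole → essential)
  9 | -001,1-01,100-
  13 | 1-01  (sole → essential)
  14 | 1110  (sole → essential)
Essential prime implicants: 00-1, 1-01, 1110

3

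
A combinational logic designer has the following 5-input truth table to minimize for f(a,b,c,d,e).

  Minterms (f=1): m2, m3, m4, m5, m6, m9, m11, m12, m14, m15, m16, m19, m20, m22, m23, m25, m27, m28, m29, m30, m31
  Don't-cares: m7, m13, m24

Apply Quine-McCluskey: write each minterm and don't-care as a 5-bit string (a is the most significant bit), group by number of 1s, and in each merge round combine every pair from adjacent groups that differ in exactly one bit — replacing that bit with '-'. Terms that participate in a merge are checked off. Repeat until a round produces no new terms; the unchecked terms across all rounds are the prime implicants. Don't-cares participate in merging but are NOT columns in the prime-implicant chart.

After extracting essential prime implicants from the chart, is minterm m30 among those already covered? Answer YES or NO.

NO

[col 0] 00010*, 00011*, 00100*, 00101*, 00110*, 00111*, 01001*, 01011*, 01100*, 01101*, 01110*, 01111*, 10000*, 10011*, 10100*, 10110*, 10111*, 11000*, 11001*, 11011*, 11100*, 11101*, 11110*, 11111*
[col 1] -0011*, -0100*, -0110*, -0111*, -1001*, -1011*, -1100*, -1101*, -1110*, -1111*, 0-011*, 0-100*, 0-101*, 0-110*, 0-111*, 00-10*, 00-11*, 0001-*, 001-0*, 001-1*, 0010-*, 0011-*, 01-01*, 01-11*, 010-1*, 011-0*, 011-1*, 0110-*, 0111-*, 1-000*, 1-011*, 1-100*, 1-110*, 1-111*, 10-00*, 10-11*, 101-0*, 1011-*, 11-00*, 11-01*, 11-11*, 110-1*, 1100-*, 111-0*, 111-1*, 1110-*, 1111-*
[col 2] --011*, --100*, --110*, --111*, -0-11*, -01-0*, -011-*, -1-01*, -1-11*, -10-1*, -11-0*, -11-1*, -110-*, -111-*, 0--11*, 0-1-0*, 0-1-1*, 0-10-*, 0-11-*, 00-1-, 001--*, 01--1*, 011--*, 1--00, 1--11*, 1-1-0*, 1-11-*, 11--1*, 11-0-, 111--*
[col 3] ---11, --1-0, --11-, -1--1, -11--, 0-1--
Prime implicants: ---11, --1-0, --11-, -1--1, -11--, 0-1--, 00-1-, 1--00, 11-0-
PI chart (minterm → PIs covering it):
  2 | 00-1-  (sole → essential)
  3 | ---11,00-1-
  4 | --1-0,0-1--
  5 | 0-1--  (sole → essential)
  6 | --1-0,--11-,0-1--,00-1-
  9 | -1--1  (sole → essential)
  11 | ---11,-1--1
  12 | --1-0,-11--,0-1--
  14 | --1-0,--11-,-11--,0-1--
  15 | ---11,--11-,-1--1,-11--,0-1--
  16 | 1--00  (sole → essential)
  19 | ---11  (sole → essential)
  20 | --1-0,1--00
  22 | --1-0,--11-
  23 | ---11,--11-
  25 | -1--1,11-0-
  27 | ---11,-1--1
  28 | --1-0,-11--,1--00,11-0-
  29 | -1--1,-11--,11-0-
  30 | --1-0,--11-,-11--
  31 | ---11,--11-,-1--1,-11--
Essential prime implicants: ---11, -1--1, 0-1--, 00-1-, 1--00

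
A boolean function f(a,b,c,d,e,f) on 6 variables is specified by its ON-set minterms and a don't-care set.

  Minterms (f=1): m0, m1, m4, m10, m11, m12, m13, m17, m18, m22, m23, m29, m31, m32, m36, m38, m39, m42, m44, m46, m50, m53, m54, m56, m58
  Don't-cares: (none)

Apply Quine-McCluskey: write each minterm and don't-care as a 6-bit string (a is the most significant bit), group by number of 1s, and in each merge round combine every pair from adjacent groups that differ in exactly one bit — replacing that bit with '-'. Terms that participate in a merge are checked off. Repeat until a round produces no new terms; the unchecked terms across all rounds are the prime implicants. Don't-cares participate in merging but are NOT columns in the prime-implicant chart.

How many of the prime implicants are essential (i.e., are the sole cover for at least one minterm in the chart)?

7

Round 0: 000000✓ 000001✓ 000100✓ 001010✓ 001011✓ 001100✓ 001101✓ 010001✓ 010010✓ 010110✓ 010111✓ 011101✓ 011111✓ 100000✓ 100100✓ 100110✓ 100111✓ 101010✓ 101100✓ 101110✓ 110010✓ 110101 110110✓ 111000✓ 111010✓
Round 1: -00000✓ -00100✓ -01010 -01100✓ -10010✓ -10110✓ 0-0001 0-1101 00-100✓ 000-00✓ 00000- 00101- 00110- 01-111 010-10✓ 01011- 0111-1 1-0110 1-1010 10-100✓ 10-110✓ 100-00✓ 1001-0✓ 10011- 101-10 1011-0✓ 11-010 110-10✓ 1110-0
Round 2: -0-100 -00-00 -10-10 10-1-0
PIs = {-0-100, -00-00, -01010, -10-10, 0-0001, 0-1101, 00000-, 00101-, 00110-, 01-111, 01011-, 0111-1, 1-0110, 1-1010, 10-1-0, 10011-, 101-10, 11-010, 110101, 1110-0}
Coverage chart:
  m0: -00-00,00000-
  m1: 0-0001,00000-
  m4: -0-100,-00-00
  m10: -01010,00101-
  m11: 00101- ←essential
  m12: -0-100,00110-
  m13: 0-1101,00110-
  m17: 0-0001 ←essential
  m18: -10-10 ←essential
  m22: -10-10,01011-
  m23: 01-111,01011-
  m29: 0-1101,0111-1
  m31: 01-111,0111-1
  m32: -00-00 ←essential
  m36: -0-100,-00-00,10-1-0
  m38: 1-0110,10-1-0,10011-
  m39: 10011- ←essential
  m42: -01010,1-1010,101-10
  m44: -0-100,10-1-0
  m46: 10-1-0,101-10
  m50: -10-10,11-010
  m53: 110101 ←essential
  m54: -10-10,1-0110
  m56: 1110-0 ←essential
  m58: 1-1010,11-010,1110-0
Essential: -00-00, -10-10, 0-0001, 00101-, 10011-, 110101, 1110-0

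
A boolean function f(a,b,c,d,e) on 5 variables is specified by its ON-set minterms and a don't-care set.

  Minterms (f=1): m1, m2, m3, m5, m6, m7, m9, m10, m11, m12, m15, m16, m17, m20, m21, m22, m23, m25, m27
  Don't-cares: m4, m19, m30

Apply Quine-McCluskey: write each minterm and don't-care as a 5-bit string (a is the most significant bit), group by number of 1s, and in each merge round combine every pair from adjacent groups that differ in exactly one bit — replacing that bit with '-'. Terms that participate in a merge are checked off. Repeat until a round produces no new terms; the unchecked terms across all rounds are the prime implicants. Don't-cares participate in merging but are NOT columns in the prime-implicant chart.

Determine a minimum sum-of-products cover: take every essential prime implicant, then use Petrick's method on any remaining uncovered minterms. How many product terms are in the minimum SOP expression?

[col 0] 00001*, 00010*, 00011*, 00100*, 00101*, 00110*, 00111*, 01001*, 01010*, 01011*, 01100*, 01111*, 10000*, 10001*, 10011*, 10100*, 10101*, 10110*, 10111*, 11001*, 11011*, 11110*
[col 1] -0001*, -0011*, -0100*, -0101*, -0110*, -0111*, -1001*, -1011*, 0-001*, 0-010*, 0-011*, 0-100, 0-111*, 00-01*, 00-10*, 00-11*, 000-1*, 0001-*, 001-0*, 001-1*, 0010-*, 0011-*, 01-11*, 010-1*, 0101-*, 1-001*, 1-011*, 1-110, 10-00*, 10-01*, 10-11*, 100-1*, 1000-*, 101-0*, 101-1*, 1010-*, 1011-*, 110-1*
[col 2] --001*, --011*, -0-01*, -0-11*, -00-1*, -01-0*, -01-1*, -010-*, -011-*, -10-1*, 0--11, 0-0-1*, 0-01-, 00--1*, 00-1-, 001--*, 1-0-1*, 10--1*, 10-0-, 101--*
[col 3] --0-1, -0--1, -01--
Prime implicants: --0-1, -0--1, -01--, 0--11, 0-01-, 0-100, 00-1-, 1-110, 10-0-
PI chart (minterm → PIs covering it):
  1 | --0-1,-0--1
  2 | 0-01-,00-1-
  3 | --0-1,-0--1,0--11,0-01-,00-1-
  5 | -0--1,-01--
  6 | -01--,00-1-
  7 | -0--1,-01--,0--11,00-1-
  9 | --0-1  (sole → essential)
  10 | 0-01-  (sole → essential)
  11 | --0-1,0--11,0-01-
  12 | 0-100  (sole → essential)
  15 | 0--11  (sole → essential)
  16 | 10-0-  (sole → essential)
  17 | --0-1,-0--1,10-0-
  20 | -01--,10-0-
  21 | -0--1,-01--,10-0-
  22 | -01--,1-110
  23 | -0--1,-01--
  25 | --0-1  (sole → essential)
  27 | --0-1  (sole → essential)
Essential prime implicants: --0-1, 0--11, 0-01-, 0-100, 10-0-
Petrick residual → -01--
Minimum SOP uses 6 PIs: c'e + b'c + a'de + a'c'd + a'cd'e' + ab'd'

6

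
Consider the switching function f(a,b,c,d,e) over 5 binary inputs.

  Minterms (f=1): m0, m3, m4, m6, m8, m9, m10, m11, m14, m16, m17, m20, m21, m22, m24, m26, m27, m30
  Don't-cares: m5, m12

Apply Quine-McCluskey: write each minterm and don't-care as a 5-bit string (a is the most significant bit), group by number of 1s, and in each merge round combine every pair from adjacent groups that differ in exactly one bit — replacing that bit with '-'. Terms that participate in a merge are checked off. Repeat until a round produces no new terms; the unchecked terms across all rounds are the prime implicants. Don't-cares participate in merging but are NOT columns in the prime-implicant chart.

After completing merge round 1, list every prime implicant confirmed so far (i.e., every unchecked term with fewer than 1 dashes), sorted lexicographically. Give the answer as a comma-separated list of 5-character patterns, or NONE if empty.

Round 0: 00000✓ 00011✓ 00100✓ 00101✓ 00110✓ 01000✓ 01001✓ 01010✓ 01011✓ 01100✓ 01110✓ 10000✓ 10001✓ 10100✓ 10101✓ 10110✓ 11000✓ 11010✓ 11011✓ 11110✓
Round 1: -0000✓ -0100✓ -0101✓ -0110✓ -1000✓ -1010✓ -1011✓ -1110✓ 0-000✓ 0-011 0-100✓ 0-110✓ 00-00✓ 001-0✓ 0010-✓ 01-00✓ 01-10✓ 010-0✓ 010-1✓ 0100-✓ 0101-✓ 011-0✓ 1-000✓ 1-110✓ 10-00✓ 10-01✓ 1000-✓ 101-0✓ 1010-✓ 11-10✓ 110-0✓ 1101-✓
Round 2: --000 --110 -0-00 -01-0 -010- -1-10 -10-0 -101- 0--00 0-1-0 01--0 010-- 10-0-
PIs = {--000, --110, -0-00, -01-0, -010-, -1-10, -10-0, -101-, 0--00, 0-011, 0-1-0, 01--0, 010--, 10-0-}

NONE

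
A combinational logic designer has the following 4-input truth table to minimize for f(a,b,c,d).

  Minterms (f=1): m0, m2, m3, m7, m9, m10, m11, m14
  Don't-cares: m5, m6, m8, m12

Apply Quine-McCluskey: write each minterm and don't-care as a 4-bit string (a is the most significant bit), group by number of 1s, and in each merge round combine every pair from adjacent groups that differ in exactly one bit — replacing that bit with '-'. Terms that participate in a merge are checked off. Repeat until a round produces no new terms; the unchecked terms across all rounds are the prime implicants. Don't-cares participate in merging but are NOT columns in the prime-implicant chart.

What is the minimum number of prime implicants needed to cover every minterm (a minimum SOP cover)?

Round 0: 0000✓ 0010✓ 0011✓ 0101✓ 0110✓ 0111✓ 1000✓ 1001✓ 1010✓ 1011✓ 1100✓ 1110✓
Round 1: -000✓ -010✓ -011✓ -110✓ 0-10✓ 0-11✓ 00-0✓ 001-✓ 01-1 011-✓ 1-00✓ 1-10✓ 10-0✓ 10-1✓ 100-✓ 101-✓ 11-0✓
Round 2: --10 -0-0 -01- 0-1- 1--0 10--
PIs = {--10, -0-0, -01-, 0-1-, 01-1, 1--0, 10--}
Coverage chart:
  m0: -0-0 ←essential
  m2: --10,-0-0,-01-,0-1-
  m3: -01-,0-1-
  m7: 0-1-,01-1
  m9: 10-- ←essential
  m10: --10,-0-0,-01-,1--0,10--
  m11: -01-,10--
  m14: --10,1--0
Essential: -0-0, 10--
Petrick residual → --10, 0-1-
Min cover (4 terms): cd' + b'd' + a'c + ab'

4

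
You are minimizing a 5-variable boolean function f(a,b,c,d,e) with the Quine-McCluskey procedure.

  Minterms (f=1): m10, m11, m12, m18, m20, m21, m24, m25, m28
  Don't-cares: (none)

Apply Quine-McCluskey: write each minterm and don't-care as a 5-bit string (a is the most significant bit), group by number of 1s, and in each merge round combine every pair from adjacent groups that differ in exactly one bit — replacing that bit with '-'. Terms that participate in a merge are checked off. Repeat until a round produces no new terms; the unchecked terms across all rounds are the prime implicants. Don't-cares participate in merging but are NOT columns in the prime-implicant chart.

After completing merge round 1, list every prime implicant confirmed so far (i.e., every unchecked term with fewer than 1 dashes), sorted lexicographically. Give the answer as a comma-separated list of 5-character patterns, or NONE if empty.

Round 0: 01010✓ 01011✓ 01100✓ 10010 10100✓ 10101✓ 11000✓ 11001✓ 11100✓
Round 1: -1100 0101- 1-100 1010- 11-00 1100-
PIs = {-1100, 0101-, 1-100, 10010, 1010-, 11-00, 1100-}

10010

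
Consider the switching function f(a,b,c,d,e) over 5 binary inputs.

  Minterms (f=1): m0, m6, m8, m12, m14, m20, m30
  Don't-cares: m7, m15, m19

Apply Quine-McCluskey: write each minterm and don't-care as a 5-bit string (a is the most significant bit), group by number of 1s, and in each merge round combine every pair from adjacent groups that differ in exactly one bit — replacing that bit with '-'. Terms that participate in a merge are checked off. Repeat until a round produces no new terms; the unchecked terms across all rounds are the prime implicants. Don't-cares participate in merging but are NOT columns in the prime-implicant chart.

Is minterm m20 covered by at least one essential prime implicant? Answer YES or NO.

Round 0: 00000✓ 00110✓ 00111✓ 01000✓ 01100✓ 01110✓ 01111✓ 10011 10100 11110✓
Round 1: -1110 0-000 0-110✓ 0-111✓ 0011-✓ 01-00 011-0 0111-✓
Round 2: 0-11-
PIs = {-1110, 0-000, 0-11-, 01-00, 011-0, 10011, 10100}
Coverage chart:
  m0: 0-000 ←essential
  m6: 0-11- ←essential
  m8: 0-000,01-00
  m12: 01-00,011-0
  m14: -1110,0-11-,011-0
  m20: 10100 ←essential
  m30: -1110 ←essential
Essential: -1110, 0-000, 0-11-, 10100

YES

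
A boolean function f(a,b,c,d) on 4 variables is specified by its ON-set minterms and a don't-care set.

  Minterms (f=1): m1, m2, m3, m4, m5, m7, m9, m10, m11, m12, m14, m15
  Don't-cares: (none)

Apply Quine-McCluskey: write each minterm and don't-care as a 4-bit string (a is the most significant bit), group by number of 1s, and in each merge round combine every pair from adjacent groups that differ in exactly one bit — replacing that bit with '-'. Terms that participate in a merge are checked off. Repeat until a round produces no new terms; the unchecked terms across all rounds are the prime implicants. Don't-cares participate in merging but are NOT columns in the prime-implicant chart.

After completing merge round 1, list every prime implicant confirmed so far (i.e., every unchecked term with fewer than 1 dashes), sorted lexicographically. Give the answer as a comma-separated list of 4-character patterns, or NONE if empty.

size-2^0 implicants → 0001(✓)  0010(✓)  0011(✓)  0100(✓)  0101(✓)  0111(✓)  1001(✓)  1010(✓)  1011(✓)  1100(✓)  1110(✓)  1111(✓)
size-2^1 implicants → -001(✓)  -010(✓)  -011(✓)  -100  -111(✓)  0-01(✓)  0-11(✓)  00-1(✓)  001-(✓)  01-1(✓)  010-  1-10(✓)  1-11(✓)  10-1(✓)  101-(✓)  11-0  111-(✓)
size-2^2 implicants → --11  -0-1  -01-  0--1  1-1-
Unchecked terms (primes): --11, -0-1, -01-, -100, 0--1, 010-, 1-1-, 11-0

NONE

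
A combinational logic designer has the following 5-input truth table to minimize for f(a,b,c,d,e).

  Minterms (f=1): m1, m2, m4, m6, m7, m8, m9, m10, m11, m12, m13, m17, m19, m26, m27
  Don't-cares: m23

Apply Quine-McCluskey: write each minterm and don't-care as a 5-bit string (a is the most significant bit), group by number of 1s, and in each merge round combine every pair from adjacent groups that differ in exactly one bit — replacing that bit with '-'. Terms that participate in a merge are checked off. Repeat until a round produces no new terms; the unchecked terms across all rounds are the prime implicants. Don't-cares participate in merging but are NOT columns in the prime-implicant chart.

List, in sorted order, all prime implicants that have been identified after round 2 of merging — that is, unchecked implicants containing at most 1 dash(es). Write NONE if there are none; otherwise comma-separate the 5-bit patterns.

-0001, -0111, 0-001, 0-010, 0-100, 00-10, 001-0, 0011-, 1-011, 10-11, 100-1

size-2^0 implicants → 00001(✓)  00010(✓)  00100(✓)  00110(✓)  00111(✓)  01000(✓)  01001(✓)  01010(✓)  01011(✓)  01100(✓)  01101(✓)  10001(✓)  10011(✓)  10111(✓)  11010(✓)  11011(✓)
size-2^1 implicants → -0001  -0111  -1010(✓)  -1011(✓)  0-001  0-010  0-100  00-10  001-0  0011-  01-00(✓)  01-01(✓)  010-0(✓)  010-1(✓)  0100-(✓)  0101-(✓)  0110-(✓)  1-011  10-11  100-1  1101-(✓)
size-2^2 implicants → -101-  01-0-  010--
Unchecked terms (primes): -0001, -0111, -101-, 0-001, 0-010, 0-100, 00-10, 001-0, 0011-, 01-0-, 010--, 1-011, 10-11, 100-1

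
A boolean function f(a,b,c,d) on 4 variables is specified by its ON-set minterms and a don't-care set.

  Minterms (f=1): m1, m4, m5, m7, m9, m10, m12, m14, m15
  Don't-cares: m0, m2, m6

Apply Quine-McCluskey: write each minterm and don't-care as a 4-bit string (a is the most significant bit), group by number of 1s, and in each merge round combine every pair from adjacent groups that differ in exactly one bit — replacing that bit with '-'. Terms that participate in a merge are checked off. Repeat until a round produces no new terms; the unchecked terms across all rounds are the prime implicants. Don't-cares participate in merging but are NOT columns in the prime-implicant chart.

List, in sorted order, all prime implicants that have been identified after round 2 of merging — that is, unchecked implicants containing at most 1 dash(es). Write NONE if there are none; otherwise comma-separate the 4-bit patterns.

-001

size-2^0 implicants → 0000(✓)  0001(✓)  0010(✓)  0100(✓)  0101(✓)  0110(✓)  0111(✓)  1001(✓)  1010(✓)  1100(✓)  1110(✓)  1111(✓)
size-2^1 implicants → -001  -010(✓)  -100(✓)  -110(✓)  -111(✓)  0-00(✓)  0-01(✓)  0-10(✓)  00-0(✓)  000-(✓)  01-0(✓)  01-1(✓)  010-(✓)  011-(✓)  1-10(✓)  11-0(✓)  111-(✓)
size-2^2 implicants → --10  -1-0  -11-  0--0  0-0-  01--
Unchecked terms (primes): --10, -001, -1-0, -11-, 0--0, 0-0-, 01--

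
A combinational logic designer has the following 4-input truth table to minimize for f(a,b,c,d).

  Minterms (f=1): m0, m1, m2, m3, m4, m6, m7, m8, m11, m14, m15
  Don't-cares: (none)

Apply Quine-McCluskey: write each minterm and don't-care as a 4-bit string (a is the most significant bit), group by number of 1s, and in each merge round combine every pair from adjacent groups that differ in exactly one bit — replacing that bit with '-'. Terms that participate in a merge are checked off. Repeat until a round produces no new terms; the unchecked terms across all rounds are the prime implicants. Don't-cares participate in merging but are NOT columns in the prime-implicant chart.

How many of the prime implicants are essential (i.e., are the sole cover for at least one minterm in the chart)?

[col 0] 0000*, 0001*, 0010*, 0011*, 0100*, 0110*, 0111*, 1000*, 1011*, 1110*, 1111*
[col 1] -000, -011*, -110*, -111*, 0-00*, 0-10*, 0-11*, 00-0*, 00-1*, 000-*, 001-*, 01-0*, 011-*, 1-11*, 111-*
[col 2] --11, -11-, 0--0, 0-1-, 00--
Prime implicants: --11, -000, -11-, 0--0, 0-1-, 00--
PI chart (minterm → PIs covering it):
  0 | -000,0--0,00--
  1 | 00--  (sole → essential)
  2 | 0--0,0-1-,00--
  3 | --11,0-1-,00--
  4 | 0--0  (sole → essential)
  6 | -11-,0--0,0-1-
  7 | --11,-11-,0-1-
  8 | -000  (sole → essential)
  11 | --11  (sole → essential)
  14 | -11-  (sole → essential)
  15 | --11,-11-
Essential prime implicants: --11, -000, -11-, 0--0, 00--

5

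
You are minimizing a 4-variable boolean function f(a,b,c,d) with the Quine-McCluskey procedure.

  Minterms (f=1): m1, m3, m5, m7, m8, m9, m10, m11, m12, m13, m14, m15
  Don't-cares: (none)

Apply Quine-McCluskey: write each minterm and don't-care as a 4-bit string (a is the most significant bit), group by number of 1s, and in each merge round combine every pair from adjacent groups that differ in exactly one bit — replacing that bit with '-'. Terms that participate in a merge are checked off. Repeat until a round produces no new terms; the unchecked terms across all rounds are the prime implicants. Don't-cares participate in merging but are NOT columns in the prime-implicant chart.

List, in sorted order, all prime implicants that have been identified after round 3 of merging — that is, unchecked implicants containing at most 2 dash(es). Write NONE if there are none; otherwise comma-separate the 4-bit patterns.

NONE

size-2^0 implicants → 0001(✓)  0011(✓)  0101(✓)  0111(✓)  1000(✓)  1001(✓)  1010(✓)  1011(✓)  1100(✓)  1101(✓)  1110(✓)  1111(✓)
size-2^1 implicants → -001(✓)  -011(✓)  -101(✓)  -111(✓)  0-01(✓)  0-11(✓)  00-1(✓)  01-1(✓)  1-00(✓)  1-01(✓)  1-10(✓)  1-11(✓)  10-0(✓)  10-1(✓)  100-(✓)  101-(✓)  11-0(✓)  11-1(✓)  110-(✓)  111-(✓)
size-2^2 implicants → --01(✓)  --11(✓)  -0-1(✓)  -1-1(✓)  0--1(✓)  1--0(✓)  1--1(✓)  1-0-(✓)  1-1-(✓)  10--(✓)  11--(✓)
size-2^3 implicants → ---1  1---
Unchecked terms (primes): ---1, 1---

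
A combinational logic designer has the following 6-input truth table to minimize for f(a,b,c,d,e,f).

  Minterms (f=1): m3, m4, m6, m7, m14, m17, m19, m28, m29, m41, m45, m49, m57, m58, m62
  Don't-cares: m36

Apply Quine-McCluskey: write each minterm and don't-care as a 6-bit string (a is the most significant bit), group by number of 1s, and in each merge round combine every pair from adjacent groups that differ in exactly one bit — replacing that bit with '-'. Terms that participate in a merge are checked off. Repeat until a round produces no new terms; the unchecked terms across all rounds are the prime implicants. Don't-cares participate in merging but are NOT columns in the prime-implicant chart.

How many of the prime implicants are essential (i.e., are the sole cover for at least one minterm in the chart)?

4

Round 0: 000011✓ 000100✓ 000110✓ 000111✓ 001110✓ 010001✓ 010011✓ 011100✓ 011101✓ 100100✓ 101001✓ 101101✓ 110001✓ 111001✓ 111010✓ 111110✓
Round 1: -00100 -10001 0-0011 00-110 000-11 0001-0 00011- 0100-1 01110- 1-1001 101-01 11-001 111-10
PIs = {-00100, -10001, 0-0011, 00-110, 000-11, 0001-0, 00011-, 0100-1, 01110-, 1-1001, 101-01, 11-001, 111-10}
Coverage chart:
  m3: 0-0011,000-11
  m4: -00100,0001-0
  m6: 00-110,0001-0,00011-
  m7: 000-11,00011-
  m14: 00-110 ←essential
  m17: -10001,0100-1
  m19: 0-0011,0100-1
  m28: 01110- ←essential
  m29: 01110- ←essential
  m41: 1-1001,101-01
  m45: 101-01 ←essential
  m49: -10001,11-001
  m57: 1-1001,11-001
  m58: 111-10 ←essential
  m62: 111-10 ←essential
Essential: 00-110, 01110-, 101-01, 111-10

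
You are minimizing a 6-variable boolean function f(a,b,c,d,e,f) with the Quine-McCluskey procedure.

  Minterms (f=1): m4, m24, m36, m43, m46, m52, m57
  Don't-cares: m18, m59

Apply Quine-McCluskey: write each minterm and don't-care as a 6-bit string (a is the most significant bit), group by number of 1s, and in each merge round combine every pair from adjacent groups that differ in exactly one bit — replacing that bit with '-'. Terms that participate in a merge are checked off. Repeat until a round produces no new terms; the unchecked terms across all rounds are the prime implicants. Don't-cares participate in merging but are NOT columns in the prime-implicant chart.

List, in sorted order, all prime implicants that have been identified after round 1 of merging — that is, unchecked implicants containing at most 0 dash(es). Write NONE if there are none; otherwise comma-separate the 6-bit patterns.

010010, 011000, 101110

size-2^0 implicants → 000100(✓)  010010  011000  100100(✓)  101011(✓)  101110  110100(✓)  111001(✓)  111011(✓)
size-2^1 implicants → -00100  1-0100  1-1011  1110-1
Unchecked terms (primes): -00100, 010010, 011000, 1-0100, 1-1011, 101110, 1110-1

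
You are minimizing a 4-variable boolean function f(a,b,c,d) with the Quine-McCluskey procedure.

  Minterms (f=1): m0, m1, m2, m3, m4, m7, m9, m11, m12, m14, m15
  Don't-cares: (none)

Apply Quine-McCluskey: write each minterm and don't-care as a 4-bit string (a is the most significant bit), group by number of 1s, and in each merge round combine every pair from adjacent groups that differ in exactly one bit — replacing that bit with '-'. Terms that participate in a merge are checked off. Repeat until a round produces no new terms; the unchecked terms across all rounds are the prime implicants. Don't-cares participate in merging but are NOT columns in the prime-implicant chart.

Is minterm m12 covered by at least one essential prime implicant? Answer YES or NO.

[col 0] 0000*, 0001*, 0010*, 0011*, 0100*, 0111*, 1001*, 1011*, 1100*, 1110*, 1111*
[col 1] -001*, -011*, -100, -111*, 0-00, 0-11*, 00-0*, 00-1*, 000-*, 001-*, 1-11*, 10-1*, 11-0, 111-
[col 2] --11, -0-1, 00--
Prime implicants: --11, -0-1, -100, 0-00, 00--, 11-0, 111-
PI chart (minterm → PIs covering it):
  0 | 0-00,00--
  1 | -0-1,00--
  2 | 00--  (sole → essential)
  3 | --11,-0-1,00--
  4 | -100,0-00
  7 | --11  (sole → essential)
  9 | -0-1  (sole → essential)
  11 | --11,-0-1
  12 | -100,11-0
  14 | 11-0,111-
  15 | --11,111-
Essential prime implicants: --11, -0-1, 00--

NO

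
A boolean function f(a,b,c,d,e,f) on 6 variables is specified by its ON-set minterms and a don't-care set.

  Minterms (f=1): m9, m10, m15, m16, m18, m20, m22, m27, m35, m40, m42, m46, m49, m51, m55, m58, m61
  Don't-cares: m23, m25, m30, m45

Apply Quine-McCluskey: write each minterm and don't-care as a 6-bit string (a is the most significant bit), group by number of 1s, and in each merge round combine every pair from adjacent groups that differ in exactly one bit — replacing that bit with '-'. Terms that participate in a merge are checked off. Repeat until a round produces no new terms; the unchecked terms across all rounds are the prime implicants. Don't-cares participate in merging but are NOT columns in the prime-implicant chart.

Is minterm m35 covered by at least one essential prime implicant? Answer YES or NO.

size-2^0 implicants → 001001(✓)  001010(✓)  001111  010000(✓)  010010(✓)  010100(✓)  010110(✓)  010111(✓)  011001(✓)  011011(✓)  011110(✓)  100011(✓)  101000(✓)  101010(✓)  101101(✓)  101110(✓)  110001(✓)  110011(✓)  110111(✓)  111010(✓)  111101(✓)
size-2^1 implicants → -01010  -10111  0-1001  01-110  010-00(✓)  010-10(✓)  0100-0(✓)  0101-0(✓)  01011-  0110-1  1-0011  1-1010  1-1101  101-10  1010-0  110-11  1100-1
size-2^2 implicants → 010--0
Unchecked terms (primes): -01010, -10111, 0-1001, 001111, 01-110, 010--0, 01011-, 0110-1, 1-0011, 1-1010, 1-1101, 101-10, 1010-0, 110-11, 1100-1
Minterm coverage:
  m9 ⊆ 0-1001 [E]
  m10 ⊆ -01010 [E]
  m15 ⊆ 001111 [E]
  m16 ⊆ 010--0 [E]
  m18 ⊆ 010--0 [E]
  m20 ⊆ 010--0 [E]
  m22 ⊆ 01-110,010--0,01011-
  m27 ⊆ 0110-1 [E]
  m35 ⊆ 1-0011 [E]
  m40 ⊆ 1010-0 [E]
  m42 ⊆ -01010,1-1010,101-10,1010-0
  m46 ⊆ 101-10 [E]
  m49 ⊆ 1100-1 [E]
  m51 ⊆ 1-0011,110-11,1100-1
  m55 ⊆ -10111,110-11
  m58 ⊆ 1-1010 [E]
  m61 ⊆ 1-1101 [E]
E = {-01010, 0-1001, 001111, 010--0, 0110-1, 1-0011, 1-1010, 1-1101, 101-10, 1010-0, 1100-1}

YES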